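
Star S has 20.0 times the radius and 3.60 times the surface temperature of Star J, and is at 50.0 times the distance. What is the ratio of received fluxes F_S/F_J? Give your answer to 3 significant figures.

26.9

L_S/L_J = (R_S/R_J)²(T_S/T_J)⁴ = (20.0)² × (3.60)⁴ = 6.718×10^4.
F_S/F_J = (L_S/L_J)/(d_S/d_J)² = 6.718×10^4 / (50.0)² = 26.87.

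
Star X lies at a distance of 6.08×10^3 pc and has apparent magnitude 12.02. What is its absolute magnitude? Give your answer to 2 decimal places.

-1.90

M = m − 5 log₁₀(d/10 pc) = 12.02 − 5 log₁₀(6.08×10^3/10)
  = 12.02 − 5 × 2.784 = 12.02 − 13.92 = -1.90.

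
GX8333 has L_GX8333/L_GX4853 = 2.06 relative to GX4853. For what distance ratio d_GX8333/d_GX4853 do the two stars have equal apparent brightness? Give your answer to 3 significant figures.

1.44

Equal flux requires L_GX8333/d_GX8333² = L_GX4853/d_GX4853², so d_GX8333/d_GX4853 = √(L_GX8333/L_GX4853)
= √(2.06) = 1.435.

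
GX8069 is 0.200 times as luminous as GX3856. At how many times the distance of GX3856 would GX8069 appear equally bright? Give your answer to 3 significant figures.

Equal flux requires L_GX8069/d_GX8069² = L_GX3856/d_GX3856², so d_GX8069/d_GX3856 = √(L_GX8069/L_GX3856)
= √(0.200) = 0.4472.

0.447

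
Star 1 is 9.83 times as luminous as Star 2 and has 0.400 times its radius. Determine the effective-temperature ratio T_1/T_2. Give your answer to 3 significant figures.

2.80

L ∝ R²T⁴ gives T ∝ (L/R²)^(1/4), so
T_1/T_2 = (9.83 / 0.400²)^(1/4) = (61.44)^(1/4) = 2.800.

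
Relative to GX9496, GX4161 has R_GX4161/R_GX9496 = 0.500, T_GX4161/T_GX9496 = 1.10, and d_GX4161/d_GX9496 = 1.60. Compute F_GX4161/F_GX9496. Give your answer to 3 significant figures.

L_GX4161/L_GX9496 = (R_GX4161/R_GX9496)²(T_GX4161/T_GX9496)⁴ = (0.500)² × (1.10)⁴ = 0.3660.
F_GX4161/F_GX9496 = (L_GX4161/L_GX9496)/(d_GX4161/d_GX9496)² = 0.3660 / (1.60)² = 0.1430.

0.143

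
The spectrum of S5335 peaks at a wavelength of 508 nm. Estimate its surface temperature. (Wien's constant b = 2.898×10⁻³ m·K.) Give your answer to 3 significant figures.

5.70×10^3 K

T = b/λ_max = 2.898×10⁻³ / (508×10⁻⁹) = 5705 K.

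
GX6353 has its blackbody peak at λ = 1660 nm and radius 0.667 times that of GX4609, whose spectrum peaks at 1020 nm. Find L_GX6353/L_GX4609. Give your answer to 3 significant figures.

0.0634

Wien's law gives T ∝ 1/λ_max, so T_GX6353/T_GX4609 = λ_GX4609/λ_GX6353 = 1020/1660 = 0.6145.
Then L ∝ R²T⁴ gives L_GX6353/L_GX4609 = (0.667)² × (0.6145)⁴ = 0.4449 × 0.1426 = 0.06342.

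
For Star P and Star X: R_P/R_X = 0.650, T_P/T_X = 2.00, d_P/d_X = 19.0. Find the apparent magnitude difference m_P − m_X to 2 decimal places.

4.32

L_P/L_X = (0.650)²(2.00)⁴ = 6.760.
F_P/F_X = (L_P/L_X)/(d_P/d_X)² = 6.760/361.0 = 0.01873.
m_P − m_X = −2.5 log₁₀(0.01873) = 4.32.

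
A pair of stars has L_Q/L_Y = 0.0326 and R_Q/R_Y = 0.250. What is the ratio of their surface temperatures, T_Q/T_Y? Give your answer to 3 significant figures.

0.850

L ∝ R²T⁴ gives T ∝ (L/R²)^(1/4), so
T_Q/T_Y = (0.0326 / 0.250²)^(1/4) = (0.5216)^(1/4) = 0.8498.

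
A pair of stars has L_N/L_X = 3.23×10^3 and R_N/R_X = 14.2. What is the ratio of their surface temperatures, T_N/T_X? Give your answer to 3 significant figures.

2.00

L ∝ R²T⁴ gives T ∝ (L/R²)^(1/4), so
T_N/T_X = (3.23×10^3 / 14.2²)^(1/4) = (16.02)^(1/4) = 2.001.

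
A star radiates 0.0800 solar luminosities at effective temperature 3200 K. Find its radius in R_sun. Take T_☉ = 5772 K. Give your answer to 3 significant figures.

R/R_☉ = √(L/L_☉) / (T/T_☉)² = √(0.0800) / (0.5544)²
       = 0.2828 / 0.3074 = 0.9202.

0.920 R_sun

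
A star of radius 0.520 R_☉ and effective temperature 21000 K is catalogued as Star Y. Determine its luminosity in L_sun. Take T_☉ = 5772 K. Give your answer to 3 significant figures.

47.4 L_sun

L/L_☉ = (R/R_☉)² (T/T_☉)⁴ = (0.520)² × (21000/5772)⁴
       = 0.2704 × (3.638)⁴ = 0.2704 × 175.2 = 47.38.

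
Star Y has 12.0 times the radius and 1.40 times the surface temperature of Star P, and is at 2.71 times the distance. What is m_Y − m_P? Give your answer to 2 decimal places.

L_Y/L_P = (12.0)²(1.40)⁴ = 553.2.
F_Y/F_P = (L_Y/L_P)/(d_Y/d_P)² = 553.2/7.344 = 75.32.
m_Y − m_P = −2.5 log₁₀(75.32) = -4.69.

-4.69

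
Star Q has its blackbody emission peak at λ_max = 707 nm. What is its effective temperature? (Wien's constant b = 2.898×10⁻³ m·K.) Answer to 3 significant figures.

4.10×10^3 K

T = b/λ_max = 2.898×10⁻³ / (707×10⁻⁹) = 4099 K.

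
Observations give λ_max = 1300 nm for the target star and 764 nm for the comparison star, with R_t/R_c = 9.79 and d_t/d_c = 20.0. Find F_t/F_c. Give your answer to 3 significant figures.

0.0286

Wien's law: T_t/T_c = λ_c/λ_t = 764/1300 = 0.5877.
L_t/L_c = (R_t/R_c)²(T_t/T_c)⁴ = (9.79)²(0.5877)⁴ = 11.43.
F_t/F_c = (L_t/L_c)/(d_t/d_c)² = 11.43/(20.0)² = 0.02858.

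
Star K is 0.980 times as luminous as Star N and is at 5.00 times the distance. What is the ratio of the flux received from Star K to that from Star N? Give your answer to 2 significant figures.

0.039

F = L/(4πd²), so F_K/F_N = (L_K/L_N) / (d_K/d_N)²
= 0.980 / (5.00)² = 0.980 / 25.00 = 0.03920.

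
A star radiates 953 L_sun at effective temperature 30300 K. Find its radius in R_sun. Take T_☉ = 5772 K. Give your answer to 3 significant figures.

R/R_☉ = √(L/L_☉) / (T/T_☉)² = √(953) / (5.249)²
       = 30.87 / 27.56 = 1.120.

1.12 R_sun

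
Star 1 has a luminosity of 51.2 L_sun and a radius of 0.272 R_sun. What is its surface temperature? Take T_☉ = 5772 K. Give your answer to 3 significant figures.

2.96×10^4 K

T/T_☉ = (L/L_☉)^(1/4) / (R/R_☉)^(1/2)
T = 5772 × (51.2)^(1/4) / √(0.272) = 5772 × 2.675 / 0.5215 = 2.960×10^4 K.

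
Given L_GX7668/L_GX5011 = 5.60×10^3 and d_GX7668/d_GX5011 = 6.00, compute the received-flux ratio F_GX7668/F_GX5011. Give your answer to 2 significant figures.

F = L/(4πd²), so F_GX7668/F_GX5011 = (L_GX7668/L_GX5011) / (d_GX7668/d_GX5011)²
= 5.60×10^3 / (6.00)² = 5.60×10^3 / 36.00 = 155.6.

1.6×10^2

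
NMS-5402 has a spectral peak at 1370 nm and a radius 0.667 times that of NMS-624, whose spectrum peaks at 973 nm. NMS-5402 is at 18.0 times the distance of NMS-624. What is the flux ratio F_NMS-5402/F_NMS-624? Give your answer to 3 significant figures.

3.49×10^-4

Wien's law: T_NMS-5402/T_NMS-624 = λ_NMS-624/λ_NMS-5402 = 973/1370 = 0.7102.
L_NMS-5402/L_NMS-624 = (R_NMS-5402/R_NMS-624)²(T_NMS-5402/T_NMS-624)⁴ = (0.667)²(0.7102)⁴ = 0.1132.
F_NMS-5402/F_NMS-624 = (L_NMS-5402/L_NMS-624)/(d_NMS-5402/d_NMS-624)² = 0.1132/(18.0)² = 3.494×10^-4.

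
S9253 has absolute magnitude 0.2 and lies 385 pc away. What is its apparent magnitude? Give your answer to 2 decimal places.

m = M + 5 log₁₀(d/10 pc) = 0.2 + 5 log₁₀(385/10)
  = 0.2 + 5 × 1.585 = 0.2 + 7.93 = 8.13.

8.13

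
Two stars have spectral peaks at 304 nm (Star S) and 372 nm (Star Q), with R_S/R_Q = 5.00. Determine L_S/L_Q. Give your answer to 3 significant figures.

Wien's law gives T ∝ 1/λ_max, so T_S/T_Q = λ_Q/λ_S = 372/304 = 1.224.
Then L ∝ R²T⁴ gives L_S/L_Q = (5.00)² × (1.224)⁴ = 25.00 × 2.242 = 56.06.

56.1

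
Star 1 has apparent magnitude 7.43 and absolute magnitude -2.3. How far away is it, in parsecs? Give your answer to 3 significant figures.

883 pc

m − M = 5 log₁₀(d/10 pc)
7.43 − (-2.3) = 9.73 = 5 log₁₀(d/10)
d = 10 × 10^(9.73/5) = 10 × 10^1.946 = 883.1 pc.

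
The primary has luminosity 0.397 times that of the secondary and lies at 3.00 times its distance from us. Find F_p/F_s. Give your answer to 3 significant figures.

0.0441

F = L/(4πd²), so F_p/F_s = (L_p/L_s) / (d_p/d_s)²
= 0.397 / (3.00)² = 0.397 / 9.000 = 0.04411.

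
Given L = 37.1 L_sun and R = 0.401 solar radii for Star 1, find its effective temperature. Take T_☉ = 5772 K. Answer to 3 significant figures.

T/T_☉ = (L/L_☉)^(1/4) / (R/R_☉)^(1/2)
T = 5772 × (37.1)^(1/4) / √(0.401) = 5772 × 2.468 / 0.6332 = 2.250×10^4 K.

2.25×10^4 K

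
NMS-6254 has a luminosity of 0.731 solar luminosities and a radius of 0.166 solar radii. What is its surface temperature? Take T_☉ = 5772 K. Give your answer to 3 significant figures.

T/T_☉ = (L/L_☉)^(1/4) / (R/R_☉)^(1/2)
T = 5772 × (0.731)^(1/4) / √(0.166) = 5772 × 0.9247 / 0.4074 = 1.310×10^4 K.

1.31×10^4 K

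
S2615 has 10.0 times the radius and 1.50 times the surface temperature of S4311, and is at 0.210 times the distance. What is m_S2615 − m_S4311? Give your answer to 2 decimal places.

L_S2615/L_S4311 = (10.0)²(1.50)⁴ = 506.2.
F_S2615/F_S4311 = (L_S2615/L_S4311)/(d_S2615/d_S4311)² = 506.2/0.04410 = 1.148×10^4.
m_S2615 − m_S4311 = −2.5 log₁₀(1.148×10^4) = -10.15.

-10.15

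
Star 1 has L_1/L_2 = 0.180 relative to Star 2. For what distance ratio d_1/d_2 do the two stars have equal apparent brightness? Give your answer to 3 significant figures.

0.424

Equal flux requires L_1/d_1² = L_2/d_2², so d_1/d_2 = √(L_1/L_2)
= √(0.180) = 0.4243.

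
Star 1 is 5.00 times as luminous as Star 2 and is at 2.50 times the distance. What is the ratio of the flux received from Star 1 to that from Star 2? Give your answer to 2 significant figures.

0.80

F = L/(4πd²), so F_1/F_2 = (L_1/L_2) / (d_1/d_2)²
= 5.00 / (2.50)² = 5.00 / 6.250 = 0.8000.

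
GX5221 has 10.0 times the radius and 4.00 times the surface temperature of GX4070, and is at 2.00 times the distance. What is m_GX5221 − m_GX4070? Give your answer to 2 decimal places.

L_GX5221/L_GX4070 = (10.0)²(4.00)⁴ = 2.560×10^4.
F_GX5221/F_GX4070 = (L_GX5221/L_GX4070)/(d_GX5221/d_GX4070)² = 2.560×10^4/4.000 = 6400.
m_GX5221 − m_GX4070 = −2.5 log₁₀(6400) = -9.52.

-9.52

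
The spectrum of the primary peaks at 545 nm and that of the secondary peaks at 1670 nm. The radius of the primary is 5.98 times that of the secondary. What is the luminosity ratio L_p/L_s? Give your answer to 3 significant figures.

Wien's law gives T ∝ 1/λ_max, so T_p/T_s = λ_s/λ_p = 1670/545 = 3.064.
Then L ∝ R²T⁴ gives L_p/L_s = (5.98)² × (3.064)⁴ = 35.76 × 88.16 = 3153.

3.15×10^3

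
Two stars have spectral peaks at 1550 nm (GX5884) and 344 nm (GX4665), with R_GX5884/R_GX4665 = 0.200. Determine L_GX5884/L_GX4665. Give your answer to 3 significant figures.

Wien's law gives T ∝ 1/λ_max, so T_GX5884/T_GX4665 = λ_GX4665/λ_GX5884 = 344/1550 = 0.2219.
Then L ∝ R²T⁴ gives L_GX5884/L_GX4665 = (0.200)² × (0.2219)⁴ = 0.04000 × 0.002426 = 9.704×10^-5.

9.70×10^-5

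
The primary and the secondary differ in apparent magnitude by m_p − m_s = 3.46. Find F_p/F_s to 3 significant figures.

F_p/F_s = 10^(−(m_p − m_s)/2.5) = 10^(-3.46/2.5) = 10^-1.384 = 0.04130.

0.0413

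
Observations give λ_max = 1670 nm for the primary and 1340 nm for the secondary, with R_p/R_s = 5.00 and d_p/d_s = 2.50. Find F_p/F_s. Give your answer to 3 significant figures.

1.66

Wien's law: T_p/T_s = λ_s/λ_p = 1340/1670 = 0.8024.
L_p/L_s = (R_p/R_s)²(T_p/T_s)⁴ = (5.00)²(0.8024)⁴ = 10.36.
F_p/F_s = (L_p/L_s)/(d_p/d_s)² = 10.36/(2.50)² = 1.658.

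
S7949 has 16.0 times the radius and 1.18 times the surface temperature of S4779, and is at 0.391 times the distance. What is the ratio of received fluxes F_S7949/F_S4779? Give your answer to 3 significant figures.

3.25×10^3

L_S7949/L_S4779 = (R_S7949/R_S4779)²(T_S7949/T_S4779)⁴ = (16.0)² × (1.18)⁴ = 496.3.
F_S7949/F_S4779 = (L_S7949/L_S4779)/(d_S7949/d_S4779)² = 496.3 / (0.391)² = 3246.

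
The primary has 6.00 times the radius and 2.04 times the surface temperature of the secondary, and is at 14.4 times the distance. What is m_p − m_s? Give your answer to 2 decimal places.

-1.20

L_p/L_s = (6.00)²(2.04)⁴ = 623.5.
F_p/F_s = (L_p/L_s)/(d_p/d_s)² = 623.5/207.4 = 3.007.
m_p − m_s = −2.5 log₁₀(3.007) = -1.20.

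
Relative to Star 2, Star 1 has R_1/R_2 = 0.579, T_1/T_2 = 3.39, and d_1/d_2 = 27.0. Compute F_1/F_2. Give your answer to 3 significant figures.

L_1/L_2 = (R_1/R_2)²(T_1/T_2)⁴ = (0.579)² × (3.39)⁴ = 44.27.
F_1/F_2 = (L_1/L_2)/(d_1/d_2)² = 44.27 / (27.0)² = 0.06073.

0.0607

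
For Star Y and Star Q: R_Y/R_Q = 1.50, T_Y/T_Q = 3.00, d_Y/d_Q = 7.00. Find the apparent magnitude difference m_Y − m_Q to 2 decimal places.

L_Y/L_Q = (1.50)²(3.00)⁴ = 182.2.
F_Y/F_Q = (L_Y/L_Q)/(d_Y/d_Q)² = 182.2/49.00 = 3.719.
m_Y − m_Q = −2.5 log₁₀(3.719) = -1.43.

-1.43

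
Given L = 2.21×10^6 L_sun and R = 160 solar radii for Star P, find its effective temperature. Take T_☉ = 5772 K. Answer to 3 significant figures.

1.76×10^4 K

T/T_☉ = (L/L_☉)^(1/4) / (R/R_☉)^(1/2)
T = 5772 × (2.21×10^6)^(1/4) / √(160) = 5772 × 38.56 / 12.65 = 1.759×10^4 K.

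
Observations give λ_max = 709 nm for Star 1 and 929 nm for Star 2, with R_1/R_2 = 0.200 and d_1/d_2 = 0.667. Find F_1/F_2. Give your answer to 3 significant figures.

Wien's law: T_1/T_2 = λ_2/λ_1 = 929/709 = 1.310.
L_1/L_2 = (R_1/R_2)²(T_1/T_2)⁴ = (0.200)²(1.310)⁴ = 0.1179.
F_1/F_2 = (L_1/L_2)/(d_1/d_2)² = 0.1179/(0.667)² = 0.2650.

0.265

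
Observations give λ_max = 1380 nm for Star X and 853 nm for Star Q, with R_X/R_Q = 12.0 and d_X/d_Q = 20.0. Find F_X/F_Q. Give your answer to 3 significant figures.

0.0526

Wien's law: T_X/T_Q = λ_Q/λ_X = 853/1380 = 0.6181.
L_X/L_Q = (R_X/R_Q)²(T_X/T_Q)⁴ = (12.0)²(0.6181)⁴ = 21.02.
F_X/F_Q = (L_X/L_Q)/(d_X/d_Q)² = 21.02/(20.0)² = 0.05255.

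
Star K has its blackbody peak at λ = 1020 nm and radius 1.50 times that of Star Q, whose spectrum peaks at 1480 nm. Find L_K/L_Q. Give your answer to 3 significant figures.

Wien's law gives T ∝ 1/λ_max, so T_K/T_Q = λ_Q/λ_K = 1480/1020 = 1.451.
Then L ∝ R²T⁴ gives L_K/L_Q = (1.50)² × (1.451)⁴ = 2.250 × 4.432 = 9.973.

9.97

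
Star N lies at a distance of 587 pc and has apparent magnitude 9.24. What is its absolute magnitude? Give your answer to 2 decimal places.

M = m − 5 log₁₀(d/10 pc) = 9.24 − 5 log₁₀(587/10)
  = 9.24 − 5 × 1.769 = 9.24 − 8.84 = 0.40.

0.40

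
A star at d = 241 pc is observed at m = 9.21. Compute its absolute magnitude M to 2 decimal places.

M = m − 5 log₁₀(d/10 pc) = 9.21 − 5 log₁₀(241/10)
  = 9.21 − 5 × 1.382 = 9.21 − 6.91 = 2.30.

2.30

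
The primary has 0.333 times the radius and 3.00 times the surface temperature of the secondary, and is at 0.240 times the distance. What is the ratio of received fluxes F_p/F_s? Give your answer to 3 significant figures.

L_p/L_s = (R_p/R_s)²(T_p/T_s)⁴ = (0.333)² × (3.00)⁴ = 8.982.
F_p/F_s = (L_p/L_s)/(d_p/d_s)² = 8.982 / (0.240)² = 155.9.

156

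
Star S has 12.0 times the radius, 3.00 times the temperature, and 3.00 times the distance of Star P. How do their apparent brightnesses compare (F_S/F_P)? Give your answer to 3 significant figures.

L_S/L_P = (R_S/R_P)²(T_S/T_P)⁴ = (12.0)² × (3.00)⁴ = 1.166×10^4.
F_S/F_P = (L_S/L_P)/(d_S/d_P)² = 1.166×10^4 / (3.00)² = 1296.

1.30×10^3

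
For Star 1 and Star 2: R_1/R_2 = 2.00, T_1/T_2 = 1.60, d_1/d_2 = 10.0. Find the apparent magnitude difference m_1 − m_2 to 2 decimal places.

L_1/L_2 = (2.00)²(1.60)⁴ = 26.21.
F_1/F_2 = (L_1/L_2)/(d_1/d_2)² = 26.21/100.0 = 0.2621.
m_1 − m_2 = −2.5 log₁₀(0.2621) = 1.45.

1.45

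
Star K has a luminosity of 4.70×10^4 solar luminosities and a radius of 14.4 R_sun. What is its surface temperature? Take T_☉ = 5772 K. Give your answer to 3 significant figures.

2.24×10^4 K

T/T_☉ = (L/L_☉)^(1/4) / (R/R_☉)^(1/2)
T = 5772 × (4.70×10^4)^(1/4) / √(14.4) = 5772 × 14.72 / 3.795 = 2.240×10^4 K.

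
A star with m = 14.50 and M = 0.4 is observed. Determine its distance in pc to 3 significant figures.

6.61×10^3 pc

m − M = 5 log₁₀(d/10 pc)
14.50 − (0.4) = 14.10 = 5 log₁₀(d/10)
d = 10 × 10^(14.10/5) = 10 × 10^2.820 = 6607 pc.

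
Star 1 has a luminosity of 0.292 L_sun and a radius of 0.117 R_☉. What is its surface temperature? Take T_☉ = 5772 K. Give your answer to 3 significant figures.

T/T_☉ = (L/L_☉)^(1/4) / (R/R_☉)^(1/2)
T = 5772 × (0.292)^(1/4) / √(0.117) = 5772 × 0.7351 / 0.3421 = 1.240×10^4 K.

1.24×10^4 K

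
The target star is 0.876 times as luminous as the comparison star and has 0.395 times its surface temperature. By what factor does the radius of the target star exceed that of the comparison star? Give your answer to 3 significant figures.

L ∝ R²T⁴ gives R ∝ √L / T², so
R_t/R_c = √(0.876) / (0.395)² = 0.9359 / 0.1560 = 5.999.

6.00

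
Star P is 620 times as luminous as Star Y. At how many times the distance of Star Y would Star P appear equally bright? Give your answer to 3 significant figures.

Equal flux requires L_P/d_P² = L_Y/d_Y², so d_P/d_Y = √(L_P/L_Y)
= √(620) = 24.90.

24.9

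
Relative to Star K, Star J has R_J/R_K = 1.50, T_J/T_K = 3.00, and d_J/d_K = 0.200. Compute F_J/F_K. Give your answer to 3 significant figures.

L_J/L_K = (R_J/R_K)²(T_J/T_K)⁴ = (1.50)² × (3.00)⁴ = 182.2.
F_J/F_K = (L_J/L_K)/(d_J/d_K)² = 182.2 / (0.200)² = 4556.

4.56×10^3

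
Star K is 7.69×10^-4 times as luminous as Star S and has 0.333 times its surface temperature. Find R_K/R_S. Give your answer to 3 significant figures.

L ∝ R²T⁴ gives R ∝ √L / T², so
R_K/R_S = √(7.69×10^-4) / (0.333)² = 0.02773 / 0.1109 = 0.2501.

0.250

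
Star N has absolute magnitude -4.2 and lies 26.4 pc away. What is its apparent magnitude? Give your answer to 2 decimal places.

-2.09

m = M + 5 log₁₀(d/10 pc) = -4.2 + 5 log₁₀(26.4/10)
  = -4.2 + 5 × 0.422 = -4.2 + 2.11 = -2.09.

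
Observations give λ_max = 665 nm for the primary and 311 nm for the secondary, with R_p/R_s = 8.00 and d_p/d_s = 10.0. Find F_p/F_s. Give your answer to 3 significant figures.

0.0306

Wien's law: T_p/T_s = λ_s/λ_p = 311/665 = 0.4677.
L_p/L_s = (R_p/R_s)²(T_p/T_s)⁴ = (8.00)²(0.4677)⁴ = 3.062.
F_p/F_s = (L_p/L_s)/(d_p/d_s)² = 3.062/(10.0)² = 0.03062.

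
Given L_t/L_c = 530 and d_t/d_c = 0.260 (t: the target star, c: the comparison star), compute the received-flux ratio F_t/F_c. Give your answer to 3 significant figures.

7.84×10^3

F = L/(4πd²), so F_t/F_c = (L_t/L_c) / (d_t/d_c)²
= 530 / (0.260)² = 530 / 0.06760 = 7840.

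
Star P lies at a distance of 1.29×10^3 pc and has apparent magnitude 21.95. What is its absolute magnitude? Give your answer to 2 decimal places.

11.40

M = m − 5 log₁₀(d/10 pc) = 21.95 − 5 log₁₀(1.29×10^3/10)
  = 21.95 − 5 × 2.111 = 21.95 − 10.55 = 11.40.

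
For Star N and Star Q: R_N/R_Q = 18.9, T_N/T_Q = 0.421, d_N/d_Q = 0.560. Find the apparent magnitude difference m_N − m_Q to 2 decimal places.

-3.88

L_N/L_Q = (18.9)²(0.421)⁴ = 11.22.
F_N/F_Q = (L_N/L_Q)/(d_N/d_Q)² = 11.22/0.3136 = 35.78.
m_N − m_Q = −2.5 log₁₀(35.78) = -3.88.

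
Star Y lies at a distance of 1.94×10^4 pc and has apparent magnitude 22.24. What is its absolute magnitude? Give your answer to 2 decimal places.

M = m − 5 log₁₀(d/10 pc) = 22.24 − 5 log₁₀(1.94×10^4/10)
  = 22.24 − 5 × 3.288 = 22.24 − 16.44 = 5.80.

5.80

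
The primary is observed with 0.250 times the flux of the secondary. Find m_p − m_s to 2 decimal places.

1.51

m_p − m_s = −2.5 log₁₀(F_p/F_s) = −2.5 log₁₀(0.250) = −2.5 × (-0.602) = 1.505.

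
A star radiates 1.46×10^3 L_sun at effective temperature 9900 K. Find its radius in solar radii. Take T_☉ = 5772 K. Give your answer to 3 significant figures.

R/R_☉ = √(L/L_☉) / (T/T_☉)² = √(1.46×10^3) / (1.715)²
       = 38.21 / 2.942 = 12.99.

13.0 solar radii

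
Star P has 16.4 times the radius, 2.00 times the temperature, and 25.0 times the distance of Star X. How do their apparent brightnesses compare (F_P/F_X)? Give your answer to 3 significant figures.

L_P/L_X = (R_P/R_X)²(T_P/T_X)⁴ = (16.4)² × (2.00)⁴ = 4303.
F_P/F_X = (L_P/L_X)/(d_P/d_X)² = 4303 / (25.0)² = 6.885.

6.89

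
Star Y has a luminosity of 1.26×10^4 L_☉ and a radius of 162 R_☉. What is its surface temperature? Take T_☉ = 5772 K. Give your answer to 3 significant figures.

4.80×10^3 K

T/T_☉ = (L/L_☉)^(1/4) / (R/R_☉)^(1/2)
T = 5772 × (1.26×10^4)^(1/4) / √(162) = 5772 × 10.59 / 12.73 = 4805 K.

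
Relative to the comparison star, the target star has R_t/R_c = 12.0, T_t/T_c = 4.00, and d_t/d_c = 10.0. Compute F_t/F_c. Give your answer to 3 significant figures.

L_t/L_c = (R_t/R_c)²(T_t/T_c)⁴ = (12.0)² × (4.00)⁴ = 3.686×10^4.
F_t/F_c = (L_t/L_c)/(d_t/d_c)² = 3.686×10^4 / (10.0)² = 368.6.

369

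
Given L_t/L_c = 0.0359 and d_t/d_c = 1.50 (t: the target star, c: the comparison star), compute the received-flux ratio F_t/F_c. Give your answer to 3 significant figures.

F = L/(4πd²), so F_t/F_c = (L_t/L_c) / (d_t/d_c)²
= 0.0359 / (1.50)² = 0.0359 / 2.250 = 0.01596.

0.0160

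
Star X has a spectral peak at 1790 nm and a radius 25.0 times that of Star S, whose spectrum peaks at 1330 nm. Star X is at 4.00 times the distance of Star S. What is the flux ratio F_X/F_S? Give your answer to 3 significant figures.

Wien's law: T_X/T_S = λ_S/λ_X = 1330/1790 = 0.7430.
L_X/L_S = (R_X/R_S)²(T_X/T_S)⁴ = (25.0)²(0.7430)⁴ = 190.5.
F_X/F_S = (L_X/L_S)/(d_X/d_S)² = 190.5/(4.00)² = 11.91.

11.9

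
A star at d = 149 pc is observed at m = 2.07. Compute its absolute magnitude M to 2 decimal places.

M = m − 5 log₁₀(d/10 pc) = 2.07 − 5 log₁₀(149/10)
  = 2.07 − 5 × 1.173 = 2.07 − 5.87 = -3.80.

-3.80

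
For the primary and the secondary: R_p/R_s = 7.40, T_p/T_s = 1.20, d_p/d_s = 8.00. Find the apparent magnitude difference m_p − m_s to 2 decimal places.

-0.62

L_p/L_s = (7.40)²(1.20)⁴ = 113.6.
F_p/F_s = (L_p/L_s)/(d_p/d_s)² = 113.6/64.00 = 1.774.
m_p − m_s = −2.5 log₁₀(1.774) = -0.62.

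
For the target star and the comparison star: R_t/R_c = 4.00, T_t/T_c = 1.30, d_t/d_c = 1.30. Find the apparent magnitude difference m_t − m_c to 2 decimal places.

-3.58

L_t/L_c = (4.00)²(1.30)⁴ = 45.70.
F_t/F_c = (L_t/L_c)/(d_t/d_c)² = 45.70/1.690 = 27.04.
m_t − m_c = −2.5 log₁₀(27.04) = -3.58.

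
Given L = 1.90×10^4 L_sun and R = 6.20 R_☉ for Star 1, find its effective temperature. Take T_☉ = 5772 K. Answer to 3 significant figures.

T/T_☉ = (L/L_☉)^(1/4) / (R/R_☉)^(1/2)
T = 5772 × (1.90×10^4)^(1/4) / √(6.20) = 5772 × 11.74 / 2.490 = 2.722×10^4 K.

2.72×10^4 K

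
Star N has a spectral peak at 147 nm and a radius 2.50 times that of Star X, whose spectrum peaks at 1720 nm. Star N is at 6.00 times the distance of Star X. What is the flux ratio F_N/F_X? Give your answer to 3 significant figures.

3.25×10^3

Wien's law: T_N/T_X = λ_X/λ_N = 1720/147 = 11.70.
L_N/L_X = (R_N/R_X)²(T_N/T_X)⁴ = (2.50)²(11.70)⁴ = 1.171×10^5.
F_N/F_X = (L_N/L_X)/(d_N/d_X)² = 1.171×10^5/(6.00)² = 3254.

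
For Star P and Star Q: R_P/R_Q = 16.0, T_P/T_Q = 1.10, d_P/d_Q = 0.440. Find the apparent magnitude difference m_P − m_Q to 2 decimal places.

-8.22

L_P/L_Q = (16.0)²(1.10)⁴ = 374.8.
F_P/F_Q = (L_P/L_Q)/(d_P/d_Q)² = 374.8/0.1936 = 1936.
m_P − m_Q = −2.5 log₁₀(1936) = -8.22.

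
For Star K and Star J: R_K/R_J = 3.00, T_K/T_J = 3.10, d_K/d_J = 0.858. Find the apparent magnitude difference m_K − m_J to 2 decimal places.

-7.63

L_K/L_J = (3.00)²(3.10)⁴ = 831.2.
F_K/F_J = (L_K/L_J)/(d_K/d_J)² = 831.2/0.7362 = 1129.
m_K − m_J = −2.5 log₁₀(1129) = -7.63.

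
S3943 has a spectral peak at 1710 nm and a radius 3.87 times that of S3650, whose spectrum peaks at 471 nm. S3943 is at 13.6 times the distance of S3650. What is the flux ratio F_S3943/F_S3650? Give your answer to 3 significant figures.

4.66×10^-4

Wien's law: T_S3943/T_S3650 = λ_S3650/λ_S3943 = 471/1710 = 0.2754.
L_S3943/L_S3650 = (R_S3943/R_S3650)²(T_S3943/T_S3650)⁴ = (3.87)²(0.2754)⁴ = 0.08620.
F_S3943/F_S3650 = (L_S3943/L_S3650)/(d_S3943/d_S3650)² = 0.08620/(13.6)² = 4.661×10^-4.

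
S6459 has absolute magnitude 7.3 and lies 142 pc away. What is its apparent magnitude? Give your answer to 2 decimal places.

m = M + 5 log₁₀(d/10 pc) = 7.3 + 5 log₁₀(142/10)
  = 7.3 + 5 × 1.152 = 7.3 + 5.76 = 13.06.

13.06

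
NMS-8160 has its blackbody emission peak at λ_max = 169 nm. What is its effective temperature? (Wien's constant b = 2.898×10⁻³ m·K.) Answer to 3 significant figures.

T = b/λ_max = 2.898×10⁻³ / (169×10⁻⁹) = 1.715×10^4 K.

1.71×10^4 K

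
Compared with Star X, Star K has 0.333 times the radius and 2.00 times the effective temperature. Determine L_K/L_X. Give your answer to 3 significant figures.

From the Stefan–Boltzmann law, L ∝ R²T⁴, so
L_K/L_X = (R_K/R_X)² (T_K/T_X)⁴ = (0.333)² × (2.00)⁴ = 0.1109 × 16.00 = 1.774.

1.77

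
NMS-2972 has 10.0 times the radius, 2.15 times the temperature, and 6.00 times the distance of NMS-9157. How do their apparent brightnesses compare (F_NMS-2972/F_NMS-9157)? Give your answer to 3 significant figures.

59.4

L_NMS-2972/L_NMS-9157 = (R_NMS-2972/R_NMS-9157)²(T_NMS-2972/T_NMS-9157)⁴ = (10.0)² × (2.15)⁴ = 2137.
F_NMS-2972/F_NMS-9157 = (L_NMS-2972/L_NMS-9157)/(d_NMS-2972/d_NMS-9157)² = 2137 / (6.00)² = 59.35.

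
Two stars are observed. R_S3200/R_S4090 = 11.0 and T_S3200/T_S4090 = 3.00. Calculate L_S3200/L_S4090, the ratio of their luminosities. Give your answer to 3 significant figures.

9.80×10^3

From the Stefan–Boltzmann law, L ∝ R²T⁴, so
L_S3200/L_S4090 = (R_S3200/R_S4090)² (T_S3200/T_S4090)⁴ = (11.0)² × (3.00)⁴ = 121.0 × 81.00 = 9801.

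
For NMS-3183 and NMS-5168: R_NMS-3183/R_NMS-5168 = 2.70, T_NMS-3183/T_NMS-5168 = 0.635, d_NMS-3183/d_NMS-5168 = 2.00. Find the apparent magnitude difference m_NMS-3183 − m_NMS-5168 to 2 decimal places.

1.32

L_NMS-3183/L_NMS-5168 = (2.70)²(0.635)⁴ = 1.185.
F_NMS-3183/F_NMS-5168 = (L_NMS-3183/L_NMS-5168)/(d_NMS-3183/d_NMS-5168)² = 1.185/4.000 = 0.2963.
m_NMS-3183 − m_NMS-5168 = −2.5 log₁₀(0.2963) = 1.32.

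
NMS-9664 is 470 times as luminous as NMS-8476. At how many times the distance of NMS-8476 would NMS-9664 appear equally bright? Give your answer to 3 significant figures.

Equal flux requires L_NMS-9664/d_NMS-9664² = L_NMS-8476/d_NMS-8476², so d_NMS-9664/d_NMS-8476 = √(L_NMS-9664/L_NMS-8476)
= √(470) = 21.68.

21.7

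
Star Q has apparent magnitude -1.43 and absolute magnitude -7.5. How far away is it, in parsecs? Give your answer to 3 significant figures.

164 pc

m − M = 5 log₁₀(d/10 pc)
-1.43 − (-7.5) = 6.07 = 5 log₁₀(d/10)
d = 10 × 10^(6.07/5) = 10 × 10^1.214 = 163.7 pc.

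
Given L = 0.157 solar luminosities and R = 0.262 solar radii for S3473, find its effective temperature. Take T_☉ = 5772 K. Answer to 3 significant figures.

T/T_☉ = (L/L_☉)^(1/4) / (R/R_☉)^(1/2)
T = 5772 × (0.157)^(1/4) / √(0.262) = 5772 × 0.6295 / 0.5119 = 7098 K.

7.10×10^3 K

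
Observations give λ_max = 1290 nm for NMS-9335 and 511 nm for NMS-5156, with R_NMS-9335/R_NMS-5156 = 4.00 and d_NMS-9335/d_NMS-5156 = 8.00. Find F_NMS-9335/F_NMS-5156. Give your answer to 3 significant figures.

0.00616

Wien's law: T_NMS-9335/T_NMS-5156 = λ_NMS-5156/λ_NMS-9335 = 511/1290 = 0.3961.
L_NMS-9335/L_NMS-5156 = (R_NMS-9335/R_NMS-5156)²(T_NMS-9335/T_NMS-5156)⁴ = (4.00)²(0.3961)⁴ = 0.3940.
F_NMS-9335/F_NMS-5156 = (L_NMS-9335/L_NMS-5156)/(d_NMS-9335/d_NMS-5156)² = 0.3940/(8.00)² = 0.006156.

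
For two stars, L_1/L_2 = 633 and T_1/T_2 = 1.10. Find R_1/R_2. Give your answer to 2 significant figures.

21

L ∝ R²T⁴ gives R ∝ √L / T², so
R_1/R_2 = √(633) / (1.10)² = 25.16 / 1.210 = 20.79.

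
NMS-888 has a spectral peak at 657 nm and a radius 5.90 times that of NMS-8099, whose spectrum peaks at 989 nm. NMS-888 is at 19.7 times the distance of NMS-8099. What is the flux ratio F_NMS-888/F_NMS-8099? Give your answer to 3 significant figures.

0.461

Wien's law: T_NMS-888/T_NMS-8099 = λ_NMS-8099/λ_NMS-888 = 989/657 = 1.505.
L_NMS-888/L_NMS-8099 = (R_NMS-888/R_NMS-8099)²(T_NMS-888/T_NMS-8099)⁴ = (5.90)²(1.505)⁴ = 178.7.
F_NMS-888/F_NMS-8099 = (L_NMS-888/L_NMS-8099)/(d_NMS-888/d_NMS-8099)² = 178.7/(19.7)² = 0.4606.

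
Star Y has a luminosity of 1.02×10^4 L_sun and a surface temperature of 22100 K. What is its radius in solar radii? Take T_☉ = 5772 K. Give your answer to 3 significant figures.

R/R_☉ = √(L/L_☉) / (T/T_☉)² = √(1.02×10^4) / (3.829)²
       = 101.0 / 14.66 = 6.889.

6.89 solar radii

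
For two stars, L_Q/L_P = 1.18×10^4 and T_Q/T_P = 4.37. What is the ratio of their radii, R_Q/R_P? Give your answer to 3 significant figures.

L ∝ R²T⁴ gives R ∝ √L / T², so
R_Q/R_P = √(1.18×10^4) / (4.37)² = 108.6 / 19.10 = 5.688.

5.69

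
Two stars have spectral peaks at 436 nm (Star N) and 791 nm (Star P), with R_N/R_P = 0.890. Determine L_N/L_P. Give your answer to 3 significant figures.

8.58

Wien's law gives T ∝ 1/λ_max, so T_N/T_P = λ_P/λ_N = 791/436 = 1.814.
Then L ∝ R²T⁴ gives L_N/L_P = (0.890)² × (1.814)⁴ = 0.7921 × 10.83 = 8.581.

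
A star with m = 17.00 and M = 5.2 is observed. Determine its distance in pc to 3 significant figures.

2.29×10^3 pc

m − M = 5 log₁₀(d/10 pc)
17.00 − (5.2) = 11.80 = 5 log₁₀(d/10)
d = 10 × 10^(11.80/5) = 10 × 10^2.360 = 2291 pc.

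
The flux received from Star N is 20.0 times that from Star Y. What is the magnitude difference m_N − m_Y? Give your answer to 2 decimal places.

m_N − m_Y = −2.5 log₁₀(F_N/F_Y) = −2.5 log₁₀(20.0) = −2.5 × (1.301) = -3.253.

-3.25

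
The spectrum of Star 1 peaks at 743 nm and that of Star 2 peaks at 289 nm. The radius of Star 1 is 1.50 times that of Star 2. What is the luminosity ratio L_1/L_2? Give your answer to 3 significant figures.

0.0515

Wien's law gives T ∝ 1/λ_max, so T_1/T_2 = λ_2/λ_1 = 289/743 = 0.3890.
Then L ∝ R²T⁴ gives L_1/L_2 = (1.50)² × (0.3890)⁴ = 2.250 × 0.02289 = 0.05150.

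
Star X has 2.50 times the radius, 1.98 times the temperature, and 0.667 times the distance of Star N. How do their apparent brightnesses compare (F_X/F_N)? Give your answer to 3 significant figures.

L_X/L_N = (R_X/R_N)²(T_X/T_N)⁴ = (2.50)² × (1.98)⁴ = 96.06.
F_X/F_N = (L_X/L_N)/(d_X/d_N)² = 96.06 / (0.667)² = 215.9.

216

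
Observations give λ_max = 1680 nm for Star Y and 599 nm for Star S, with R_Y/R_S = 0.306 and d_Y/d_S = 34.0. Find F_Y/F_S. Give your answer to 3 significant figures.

Wien's law: T_Y/T_S = λ_S/λ_Y = 599/1680 = 0.3565.
L_Y/L_S = (R_Y/R_S)²(T_Y/T_S)⁴ = (0.306)²(0.3565)⁴ = 0.001513.
F_Y/F_S = (L_Y/L_S)/(d_Y/d_S)² = 0.001513/(34.0)² = 1.309×10^-6.

1.31×10^-6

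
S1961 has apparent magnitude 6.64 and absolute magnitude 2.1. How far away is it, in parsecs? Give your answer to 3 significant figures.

80.9 pc

m − M = 5 log₁₀(d/10 pc)
6.64 − (2.1) = 4.54 = 5 log₁₀(d/10)
d = 10 × 10^(4.54/5) = 10 × 10^0.908 = 80.91 pc.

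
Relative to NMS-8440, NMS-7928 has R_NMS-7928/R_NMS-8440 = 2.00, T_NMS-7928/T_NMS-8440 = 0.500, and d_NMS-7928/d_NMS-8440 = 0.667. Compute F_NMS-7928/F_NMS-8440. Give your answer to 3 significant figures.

L_NMS-7928/L_NMS-8440 = (R_NMS-7928/R_NMS-8440)²(T_NMS-7928/T_NMS-8440)⁴ = (2.00)² × (0.500)⁴ = 0.2500.
F_NMS-7928/F_NMS-8440 = (L_NMS-7928/L_NMS-8440)/(d_NMS-7928/d_NMS-8440)² = 0.2500 / (0.667)² = 0.5619.

0.562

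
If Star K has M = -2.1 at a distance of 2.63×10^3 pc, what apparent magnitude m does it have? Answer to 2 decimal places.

m = M + 5 log₁₀(d/10 pc) = -2.1 + 5 log₁₀(2.63×10^3/10)
  = -2.1 + 5 × 2.420 = -2.1 + 12.10 = 10.00.

10.00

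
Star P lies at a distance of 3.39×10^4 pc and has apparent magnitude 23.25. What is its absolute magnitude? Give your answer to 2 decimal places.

5.60

M = m − 5 log₁₀(d/10 pc) = 23.25 − 5 log₁₀(3.39×10^4/10)
  = 23.25 − 5 × 3.530 = 23.25 − 17.65 = 5.60.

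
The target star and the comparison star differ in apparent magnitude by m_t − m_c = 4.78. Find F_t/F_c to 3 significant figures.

F_t/F_c = 10^(−(m_t − m_c)/2.5) = 10^(-4.78/2.5) = 10^-1.912 = 0.01225.

0.0122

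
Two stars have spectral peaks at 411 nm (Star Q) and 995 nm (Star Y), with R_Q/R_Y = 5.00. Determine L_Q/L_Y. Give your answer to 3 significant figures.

Wien's law gives T ∝ 1/λ_max, so T_Q/T_Y = λ_Y/λ_Q = 995/411 = 2.421.
Then L ∝ R²T⁴ gives L_Q/L_Y = (5.00)² × (2.421)⁴ = 25.00 × 34.35 = 858.7.

859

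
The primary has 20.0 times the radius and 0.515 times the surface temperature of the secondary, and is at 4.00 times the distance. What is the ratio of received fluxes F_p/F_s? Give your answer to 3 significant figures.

L_p/L_s = (R_p/R_s)²(T_p/T_s)⁴ = (20.0)² × (0.515)⁴ = 28.14.
F_p/F_s = (L_p/L_s)/(d_p/d_s)² = 28.14 / (4.00)² = 1.759.

1.76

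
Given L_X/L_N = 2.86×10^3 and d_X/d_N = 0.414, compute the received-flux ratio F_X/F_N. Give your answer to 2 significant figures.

F = L/(4πd²), so F_X/F_N = (L_X/L_N) / (d_X/d_N)²
= 2.86×10^3 / (0.414)² = 2.86×10^3 / 0.1714 = 1.669×10^4.

1.7×10^4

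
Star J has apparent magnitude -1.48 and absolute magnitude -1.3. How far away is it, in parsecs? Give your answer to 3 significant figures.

m − M = 5 log₁₀(d/10 pc)
-1.48 − (-1.3) = -0.18 = 5 log₁₀(d/10)
d = 10 × 10^(-0.18/5) = 10 × 10^-0.036 = 9.204 pc.

9.20 pc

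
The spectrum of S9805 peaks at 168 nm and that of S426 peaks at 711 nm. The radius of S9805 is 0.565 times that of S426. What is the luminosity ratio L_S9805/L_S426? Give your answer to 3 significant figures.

Wien's law gives T ∝ 1/λ_max, so T_S9805/T_S426 = λ_S426/λ_S9805 = 711/168 = 4.232.
Then L ∝ R²T⁴ gives L_S9805/L_S426 = (0.565)² × (4.232)⁴ = 0.3192 × 320.8 = 102.4.

102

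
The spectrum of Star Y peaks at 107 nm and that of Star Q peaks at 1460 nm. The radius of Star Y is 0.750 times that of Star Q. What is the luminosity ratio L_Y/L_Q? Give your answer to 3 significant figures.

Wien's law gives T ∝ 1/λ_max, so T_Y/T_Q = λ_Q/λ_Y = 1460/107 = 13.64.
Then L ∝ R²T⁴ gives L_Y/L_Q = (0.750)² × (13.64)⁴ = 0.5625 × 3.466×10^4 = 1.950×10^4.

1.95×10^4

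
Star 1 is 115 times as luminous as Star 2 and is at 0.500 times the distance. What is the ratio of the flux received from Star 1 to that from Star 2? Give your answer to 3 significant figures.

F = L/(4πd²), so F_1/F_2 = (L_1/L_2) / (d_1/d_2)²
= 115 / (0.500)² = 115 / 0.2500 = 460.0.

460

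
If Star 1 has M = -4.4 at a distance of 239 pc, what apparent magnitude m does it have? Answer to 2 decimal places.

m = M + 5 log₁₀(d/10 pc) = -4.4 + 5 log₁₀(239/10)
  = -4.4 + 5 × 1.378 = -4.4 + 6.89 = 2.49.

2.49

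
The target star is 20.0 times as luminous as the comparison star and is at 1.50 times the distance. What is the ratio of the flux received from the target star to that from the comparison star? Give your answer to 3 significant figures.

F = L/(4πd²), so F_t/F_c = (L_t/L_c) / (d_t/d_c)²
= 20.0 / (1.50)² = 20.0 / 2.250 = 8.889.

8.89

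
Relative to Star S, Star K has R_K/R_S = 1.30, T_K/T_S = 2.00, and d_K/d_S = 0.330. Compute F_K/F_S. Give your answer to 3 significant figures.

L_K/L_S = (R_K/R_S)²(T_K/T_S)⁴ = (1.30)² × (2.00)⁴ = 27.04.
F_K/F_S = (L_K/L_S)/(d_K/d_S)² = 27.04 / (0.330)² = 248.3.

248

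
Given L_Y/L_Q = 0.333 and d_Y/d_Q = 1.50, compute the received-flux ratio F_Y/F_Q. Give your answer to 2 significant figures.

F = L/(4πd²), so F_Y/F_Q = (L_Y/L_Q) / (d_Y/d_Q)²
= 0.333 / (1.50)² = 0.333 / 2.250 = 0.1480.

0.15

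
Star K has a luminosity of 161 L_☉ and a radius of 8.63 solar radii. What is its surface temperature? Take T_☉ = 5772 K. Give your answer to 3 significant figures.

7.00×10^3 K

T/T_☉ = (L/L_☉)^(1/4) / (R/R_☉)^(1/2)
T = 5772 × (161)^(1/4) / √(8.63) = 5772 × 3.562 / 2.938 = 6999 K.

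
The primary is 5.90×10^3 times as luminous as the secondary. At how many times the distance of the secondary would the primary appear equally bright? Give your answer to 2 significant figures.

Equal flux requires L_p/d_p² = L_s/d_s², so d_p/d_s = √(L_p/L_s)
= √(5.90×10^3) = 76.81.

77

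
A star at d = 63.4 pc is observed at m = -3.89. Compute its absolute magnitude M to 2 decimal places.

-7.90

M = m − 5 log₁₀(d/10 pc) = -3.89 − 5 log₁₀(63.4/10)
  = -3.89 − 5 × 0.802 = -3.89 − 4.01 = -7.90.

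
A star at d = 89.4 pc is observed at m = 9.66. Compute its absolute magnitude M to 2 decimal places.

M = m − 5 log₁₀(d/10 pc) = 9.66 − 5 log₁₀(89.4/10)
  = 9.66 − 5 × 0.951 = 9.66 − 4.76 = 4.90.

4.90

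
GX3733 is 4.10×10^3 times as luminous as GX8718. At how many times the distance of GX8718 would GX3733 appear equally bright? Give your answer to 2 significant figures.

Equal flux requires L_GX3733/d_GX3733² = L_GX8718/d_GX8718², so d_GX3733/d_GX8718 = √(L_GX3733/L_GX8718)
= √(4.10×10^3) = 64.03.

64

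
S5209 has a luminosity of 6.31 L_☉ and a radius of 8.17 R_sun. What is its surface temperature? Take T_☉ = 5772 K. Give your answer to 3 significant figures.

T/T_☉ = (L/L_☉)^(1/4) / (R/R_☉)^(1/2)
T = 5772 × (6.31)^(1/4) / √(8.17) = 5772 × 1.585 / 2.858 = 3201 K.

3.20×10^3 K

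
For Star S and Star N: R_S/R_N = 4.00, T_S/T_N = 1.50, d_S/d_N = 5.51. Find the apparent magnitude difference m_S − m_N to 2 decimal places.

-1.07

L_S/L_N = (4.00)²(1.50)⁴ = 81.00.
F_S/F_N = (L_S/L_N)/(d_S/d_N)² = 81.00/30.36 = 2.668.
m_S − m_N = −2.5 log₁₀(2.668) = -1.07.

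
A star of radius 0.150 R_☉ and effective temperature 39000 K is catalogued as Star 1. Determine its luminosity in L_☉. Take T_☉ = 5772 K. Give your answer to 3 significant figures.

46.9 L_☉

L/L_☉ = (R/R_☉)² (T/T_☉)⁴ = (0.150)² × (39000/5772)⁴
       = 0.02250 × (6.757)⁴ = 0.02250 × 2084 = 46.90.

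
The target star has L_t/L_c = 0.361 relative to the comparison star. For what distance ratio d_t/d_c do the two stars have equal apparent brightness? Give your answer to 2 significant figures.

0.60

Equal flux requires L_t/d_t² = L_c/d_c², so d_t/d_c = √(L_t/L_c)
= √(0.361) = 0.6008.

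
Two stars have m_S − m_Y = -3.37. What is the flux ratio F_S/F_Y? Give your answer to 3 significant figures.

F_S/F_Y = 10^(−(m_S − m_Y)/2.5) = 10^(3.37/2.5) = 10^1.348 = 22.28.

22.3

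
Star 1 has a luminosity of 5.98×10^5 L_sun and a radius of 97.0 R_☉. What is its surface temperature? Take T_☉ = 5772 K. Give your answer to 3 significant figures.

1.63×10^4 K

T/T_☉ = (L/L_☉)^(1/4) / (R/R_☉)^(1/2)
T = 5772 × (5.98×10^5)^(1/4) / √(97.0) = 5772 × 27.81 / 9.849 = 1.630×10^4 K.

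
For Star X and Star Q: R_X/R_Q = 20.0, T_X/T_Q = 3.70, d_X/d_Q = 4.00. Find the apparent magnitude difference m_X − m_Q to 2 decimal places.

-9.18

L_X/L_Q = (20.0)²(3.70)⁴ = 7.497×10^4.
F_X/F_Q = (L_X/L_Q)/(d_X/d_Q)² = 7.497×10^4/16.00 = 4685.
m_X − m_Q = −2.5 log₁₀(4685) = -9.18.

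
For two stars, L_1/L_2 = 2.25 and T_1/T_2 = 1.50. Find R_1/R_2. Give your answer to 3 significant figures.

L ∝ R²T⁴ gives R ∝ √L / T², so
R_1/R_2 = √(2.25) / (1.50)² = 1.500 / 2.250 = 0.6667.

0.667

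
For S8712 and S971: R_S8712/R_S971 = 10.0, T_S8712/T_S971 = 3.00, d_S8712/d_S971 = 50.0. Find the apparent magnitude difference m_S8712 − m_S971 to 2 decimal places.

L_S8712/L_S971 = (10.0)²(3.00)⁴ = 8100.
F_S8712/F_S971 = (L_S8712/L_S971)/(d_S8712/d_S971)² = 8100/2500 = 3.240.
m_S8712 − m_S971 = −2.5 log₁₀(3.240) = -1.28.

-1.28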